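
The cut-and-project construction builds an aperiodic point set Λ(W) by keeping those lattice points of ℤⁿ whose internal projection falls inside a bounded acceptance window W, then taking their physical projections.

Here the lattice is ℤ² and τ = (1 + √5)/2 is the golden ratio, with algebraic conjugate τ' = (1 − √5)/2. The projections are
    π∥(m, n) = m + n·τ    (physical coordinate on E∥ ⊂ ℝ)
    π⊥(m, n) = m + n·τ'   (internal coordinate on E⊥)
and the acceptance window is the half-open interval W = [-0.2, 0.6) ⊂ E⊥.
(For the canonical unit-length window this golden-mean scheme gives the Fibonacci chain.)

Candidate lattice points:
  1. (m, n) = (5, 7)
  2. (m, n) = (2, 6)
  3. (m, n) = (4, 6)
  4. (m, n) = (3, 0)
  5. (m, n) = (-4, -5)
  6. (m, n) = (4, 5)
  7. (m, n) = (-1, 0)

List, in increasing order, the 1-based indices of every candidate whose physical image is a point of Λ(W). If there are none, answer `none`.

3

τ' = (1−√5)/2 ≈ -0.6180.
candidate 1: (m,n)=(5,7) → π∥ = 5+7·τ ≈ 16.3262, π⊥ = 5+7·τ' ≈ 0.6738 ∉ [-0.2, 0.6) ⇒ out
candidate 2: (m,n)=(2,6) → π∥ = 2+6·τ ≈ 11.7082, π⊥ = 2+6·τ' ≈ -1.7082 ∉ [-0.2, 0.6) ⇒ out
candidate 3: (m,n)=(4,6) → π∥ = 4+6·τ ≈ 13.7082, π⊥ = 4+6·τ' ≈ 0.2918 ∈ [-0.2, 0.6) ⇒ IN Λ
candidate 4: (m,n)=(3,0) → π∥ = 3+0·τ ≈ 3.0000, π⊥ = 3+0·τ' ≈ 3.0000 ∉ [-0.2, 0.6) ⇒ out
candidate 5: (m,n)=(-4,-5) → π∥ = -4-5·τ ≈ -12.0902, π⊥ = -4-5·τ' ≈ -0.9098 ∉ [-0.2, 0.6) ⇒ out
candidate 6: (m,n)=(4,5) → π∥ = 4+5·τ ≈ 12.0902, π⊥ = 4+5·τ' ≈ 0.9098 ∉ [-0.2, 0.6) ⇒ out
candidate 7: (m,n)=(-1,0) → π∥ = -1+0·τ ≈ -1.0000, π⊥ = -1+0·τ' ≈ -1.0000 ∉ [-0.2, 0.6) ⇒ out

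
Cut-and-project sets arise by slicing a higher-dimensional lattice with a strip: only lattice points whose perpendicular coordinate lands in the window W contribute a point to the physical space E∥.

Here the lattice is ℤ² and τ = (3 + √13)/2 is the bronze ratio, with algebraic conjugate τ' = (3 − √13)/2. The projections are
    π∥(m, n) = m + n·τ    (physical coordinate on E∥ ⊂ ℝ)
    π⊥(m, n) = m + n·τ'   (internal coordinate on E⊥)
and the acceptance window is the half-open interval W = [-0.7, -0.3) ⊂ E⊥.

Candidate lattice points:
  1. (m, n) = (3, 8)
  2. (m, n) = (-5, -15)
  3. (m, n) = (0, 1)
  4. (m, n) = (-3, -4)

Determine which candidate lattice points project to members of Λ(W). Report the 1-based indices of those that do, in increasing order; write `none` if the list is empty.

τ' = (3−√13)/2 ≈ -0.302776.
#1 (3,8): internal coord 3 + (8)·τ' = +0.577795; +0.577795 ∉ [-0.7, -0.3) → out
#2 (-5,-15): internal coord -5 + (-15)·τ' = -0.458365; -0.458365 ∈ [-0.7, -0.3) → IN Λ
#3 (0,1): internal coord 0 + (1)·τ' = -0.302776; -0.302776 ∈ [-0.7, -0.3) → IN Λ
#4 (-3,-4): internal coord -3 + (-4)·τ' = -1.788897; -1.788897 ∉ [-0.7, -0.3) → out

2, 3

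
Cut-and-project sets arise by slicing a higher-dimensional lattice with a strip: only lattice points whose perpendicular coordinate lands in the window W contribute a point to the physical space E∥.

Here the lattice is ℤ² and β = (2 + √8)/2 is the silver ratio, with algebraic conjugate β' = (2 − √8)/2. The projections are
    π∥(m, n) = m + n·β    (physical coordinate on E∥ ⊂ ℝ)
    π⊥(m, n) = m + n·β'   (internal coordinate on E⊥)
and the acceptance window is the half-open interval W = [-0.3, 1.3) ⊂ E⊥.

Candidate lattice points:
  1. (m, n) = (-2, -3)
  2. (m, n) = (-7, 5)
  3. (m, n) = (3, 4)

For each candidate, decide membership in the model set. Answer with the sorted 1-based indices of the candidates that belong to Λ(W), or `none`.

none

Compute β' = (2−√8)/2 = -0.41421, so π⊥(m,n) = m -0.41421·n.
[1] lift (-2,-3): star map gives -0.75736; window check -0.3 ≤ -0.75736 < 1.3 is false → out
[2] lift (-7,5): star map gives -9.07107; window check -0.3 ≤ -9.07107 < 1.3 is false → out
[3] lift (3,4): star map gives 1.34315; window check -0.3 ≤ 1.34315 < 1.3 is false → out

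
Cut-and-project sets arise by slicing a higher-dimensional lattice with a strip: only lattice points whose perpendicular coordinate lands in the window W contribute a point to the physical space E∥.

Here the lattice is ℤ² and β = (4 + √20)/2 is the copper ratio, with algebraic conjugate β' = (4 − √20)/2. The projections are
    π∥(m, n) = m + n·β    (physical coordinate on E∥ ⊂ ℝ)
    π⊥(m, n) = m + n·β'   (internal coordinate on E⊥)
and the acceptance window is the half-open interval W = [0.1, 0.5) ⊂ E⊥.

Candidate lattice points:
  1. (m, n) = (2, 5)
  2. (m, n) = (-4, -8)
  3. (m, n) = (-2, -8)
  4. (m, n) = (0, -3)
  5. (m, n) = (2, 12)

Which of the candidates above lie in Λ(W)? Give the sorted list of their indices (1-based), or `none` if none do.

none

Numerically β ≈ 4.23607 and β' = −1/β ≈ -0.23607.
#1 (2,5): internal coord 2 + (5)·β' = +0.81966; +0.81966 ∉ [0.1, 0.5) → out
#2 (-4,-8): internal coord -4 + (-8)·β' = -2.11146; -2.11146 ∉ [0.1, 0.5) → out
#3 (-2,-8): internal coord -2 + (-8)·β' = -0.11146; -0.11146 ∉ [0.1, 0.5) → out
#4 (0,-3): internal coord 0 + (-3)·β' = +0.70820; +0.70820 ∉ [0.1, 0.5) → out
#5 (2,12): internal coord 2 + (12)·β' = -0.83282; -0.83282 ∉ [0.1, 0.5) → out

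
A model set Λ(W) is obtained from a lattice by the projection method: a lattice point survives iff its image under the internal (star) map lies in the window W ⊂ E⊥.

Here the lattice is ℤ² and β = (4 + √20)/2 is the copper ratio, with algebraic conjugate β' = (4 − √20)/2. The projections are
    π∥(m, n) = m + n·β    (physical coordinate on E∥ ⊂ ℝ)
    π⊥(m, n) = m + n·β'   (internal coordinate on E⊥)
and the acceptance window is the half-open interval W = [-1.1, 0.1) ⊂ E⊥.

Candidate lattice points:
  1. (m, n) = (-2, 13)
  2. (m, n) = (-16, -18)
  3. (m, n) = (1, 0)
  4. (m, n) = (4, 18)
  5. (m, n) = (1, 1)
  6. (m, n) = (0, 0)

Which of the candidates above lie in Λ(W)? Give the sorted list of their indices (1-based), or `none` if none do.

4, 6

Compute β' = (4−√20)/2 = -0.236068, so π⊥(m,n) = m -0.236068·n.
#1 (-2,13): internal coord -2 + (13)·β' = -5.068884; -5.068884 ∉ [-1.1, 0.1) → out
#2 (-16,-18): internal coord -16 + (-18)·β' = -11.750776; -11.750776 ∉ [-1.1, 0.1) → out
#3 (1,0): internal coord 1 + (0)·β' = +1.000000; +1.000000 ∉ [-1.1, 0.1) → out
#4 (4,18): internal coord 4 + (18)·β' = -0.249224; -0.249224 ∈ [-1.1, 0.1) → IN Λ
#5 (1,1): internal coord 1 + (1)·β' = +0.763932; +0.763932 ∉ [-1.1, 0.1) → out
#6 (0,0): internal coord 0 + (0)·β' = +0.000000; +0.000000 ∈ [-1.1, 0.1) → IN Λ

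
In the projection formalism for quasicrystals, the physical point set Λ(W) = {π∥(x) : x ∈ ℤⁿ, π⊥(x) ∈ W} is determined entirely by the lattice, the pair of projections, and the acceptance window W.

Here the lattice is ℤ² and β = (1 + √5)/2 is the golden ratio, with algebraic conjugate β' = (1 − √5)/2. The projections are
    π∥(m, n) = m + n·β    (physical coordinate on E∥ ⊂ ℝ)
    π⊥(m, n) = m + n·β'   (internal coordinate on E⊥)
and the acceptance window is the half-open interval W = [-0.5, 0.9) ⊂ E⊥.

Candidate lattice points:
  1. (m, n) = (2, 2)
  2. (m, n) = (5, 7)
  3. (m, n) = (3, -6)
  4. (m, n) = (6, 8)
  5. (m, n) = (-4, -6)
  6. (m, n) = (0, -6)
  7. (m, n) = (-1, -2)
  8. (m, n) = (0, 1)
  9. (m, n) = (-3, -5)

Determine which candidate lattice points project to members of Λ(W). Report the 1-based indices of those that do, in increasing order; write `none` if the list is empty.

1, 2, 5, 7, 9

β' = (1−√5)/2 ≈ -0.61803.
[1] lift (2,2): star map gives 0.76393; window check -0.5 ≤ 0.76393 < 0.9 is true → IN Λ
[2] lift (5,7): star map gives 0.67376; window check -0.5 ≤ 0.67376 < 0.9 is true → IN Λ
[3] lift (3,-6): star map gives 6.70820; window check -0.5 ≤ 6.70820 < 0.9 is false → out
[4] lift (6,8): star map gives 1.05573; window check -0.5 ≤ 1.05573 < 0.9 is false → out
[5] lift (-4,-6): star map gives -0.29180; window check -0.5 ≤ -0.29180 < 0.9 is true → IN Λ
[6] lift (0,-6): star map gives 3.70820; window check -0.5 ≤ 3.70820 < 0.9 is false → out
[7] lift (-1,-2): star map gives 0.23607; window check -0.5 ≤ 0.23607 < 0.9 is true → IN Λ
[8] lift (0,1): star map gives -0.61803; window check -0.5 ≤ -0.61803 < 0.9 is false → out
[9] lift (-3,-5): star map gives 0.09017; window check -0.5 ≤ 0.09017 < 0.9 is true → IN Λ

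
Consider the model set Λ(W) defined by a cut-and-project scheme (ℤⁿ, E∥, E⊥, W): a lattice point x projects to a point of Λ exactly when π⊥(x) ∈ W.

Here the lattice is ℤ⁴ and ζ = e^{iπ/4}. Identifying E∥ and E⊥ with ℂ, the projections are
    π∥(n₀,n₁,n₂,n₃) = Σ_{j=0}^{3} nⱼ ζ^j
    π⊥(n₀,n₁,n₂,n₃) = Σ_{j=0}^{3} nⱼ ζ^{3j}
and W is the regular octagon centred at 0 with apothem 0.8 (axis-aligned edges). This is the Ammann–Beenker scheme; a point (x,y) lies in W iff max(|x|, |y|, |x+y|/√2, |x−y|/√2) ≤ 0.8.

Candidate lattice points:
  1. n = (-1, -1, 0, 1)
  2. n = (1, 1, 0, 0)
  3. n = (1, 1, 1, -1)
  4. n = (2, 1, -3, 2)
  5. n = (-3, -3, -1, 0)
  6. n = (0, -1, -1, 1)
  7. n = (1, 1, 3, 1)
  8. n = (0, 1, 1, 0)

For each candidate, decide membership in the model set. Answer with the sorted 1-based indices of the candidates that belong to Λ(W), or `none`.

1, 2, 8

π⊥(n) = n₀ + n₁ζ³ + n₂ζ⁶ + n₃ζ⁹ where ζ = e^{iπ/4}.
#1 (-1, -1, 0, 1): internal (0.4142, 0.0000); octagon support 0.4142 vs apothem 0.8 → ∈ W
#2 (1, 1, 0, 0): internal (0.2929, 0.7071); octagon support 0.7071 vs apothem 0.8 → ∈ W
#3 (1, 1, 1, -1): internal (-0.4142, -1.0000); octagon support 1.0000 vs apothem 0.8 → ∉ W
#4 (2, 1, -3, 2): internal (2.7071, 5.1213); octagon support 5.5355 vs apothem 0.8 → ∉ W
#5 (-3, -3, -1, 0): internal (-0.8787, -1.1213); octagon support 1.4142 vs apothem 0.8 → ∉ W
#6 (0, -1, -1, 1): internal (1.4142, 1.0000); octagon support 1.7071 vs apothem 0.8 → ∉ W
#7 (1, 1, 3, 1): internal (1.0000, -1.5858); octagon support 1.8284 vs apothem 0.8 → ∉ W
#8 (0, 1, 1, 0): internal (-0.7071, -0.2929); octagon support 0.7071 vs apothem 0.8 → ∈ W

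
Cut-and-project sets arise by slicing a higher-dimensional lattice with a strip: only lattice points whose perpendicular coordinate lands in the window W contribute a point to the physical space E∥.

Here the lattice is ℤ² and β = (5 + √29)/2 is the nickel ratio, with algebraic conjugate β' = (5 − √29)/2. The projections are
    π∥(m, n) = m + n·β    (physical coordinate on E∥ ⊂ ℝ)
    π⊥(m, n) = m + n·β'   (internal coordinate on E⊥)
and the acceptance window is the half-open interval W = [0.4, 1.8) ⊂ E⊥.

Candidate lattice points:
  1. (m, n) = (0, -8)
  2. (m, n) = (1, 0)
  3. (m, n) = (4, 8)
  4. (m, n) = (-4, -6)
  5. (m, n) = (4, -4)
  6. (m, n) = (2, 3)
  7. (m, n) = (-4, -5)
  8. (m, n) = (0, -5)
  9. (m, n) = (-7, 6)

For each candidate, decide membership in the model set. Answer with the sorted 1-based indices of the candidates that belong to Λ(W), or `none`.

1, 2, 6, 8

Numerically β ≈ 5.19258 and β' = −1/β ≈ -0.19258.
#1 (0,-8): internal coord 0 + (-8)·β' = +1.54066; +1.54066 ∈ [0.4, 1.8) → IN Λ
#2 (1,0): internal coord 1 + (0)·β' = +1.00000; +1.00000 ∈ [0.4, 1.8) → IN Λ
#3 (4,8): internal coord 4 + (8)·β' = +2.45934; +2.45934 ∉ [0.4, 1.8) → out
#4 (-4,-6): internal coord -4 + (-6)·β' = -2.84451; -2.84451 ∉ [0.4, 1.8) → out
#5 (4,-4): internal coord 4 + (-4)·β' = +4.77033; +4.77033 ∉ [0.4, 1.8) → out
#6 (2,3): internal coord 2 + (3)·β' = +1.42225; +1.42225 ∈ [0.4, 1.8) → IN Λ
#7 (-4,-5): internal coord -4 + (-5)·β' = -3.03709; -3.03709 ∉ [0.4, 1.8) → out
#8 (0,-5): internal coord 0 + (-5)·β' = +0.96291; +0.96291 ∈ [0.4, 1.8) → IN Λ
#9 (-7,6): internal coord -7 + (6)·β' = -8.15549; -8.15549 ∉ [0.4, 1.8) → out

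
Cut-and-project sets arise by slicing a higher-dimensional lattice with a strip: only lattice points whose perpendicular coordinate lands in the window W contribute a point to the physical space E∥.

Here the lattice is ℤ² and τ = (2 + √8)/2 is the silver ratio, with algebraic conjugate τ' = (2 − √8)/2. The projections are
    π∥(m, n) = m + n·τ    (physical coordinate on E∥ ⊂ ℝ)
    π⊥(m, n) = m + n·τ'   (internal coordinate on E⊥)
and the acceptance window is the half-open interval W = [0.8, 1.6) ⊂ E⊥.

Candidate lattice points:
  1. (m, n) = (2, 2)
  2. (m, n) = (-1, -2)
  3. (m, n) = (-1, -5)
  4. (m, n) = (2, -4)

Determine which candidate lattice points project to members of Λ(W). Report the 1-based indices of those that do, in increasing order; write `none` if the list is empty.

τ' = (2−√8)/2 ≈ -0.41421.
candidate 1: (m,n)=(2,2) → π∥ = 2+2·τ ≈ 6.82843, π⊥ = 2+2·τ' ≈ 1.17157 ∈ [0.8, 1.6) ⇒ IN Λ
candidate 2: (m,n)=(-1,-2) → π∥ = -1-2·τ ≈ -5.82843, π⊥ = -1-2·τ' ≈ -0.17157 ∉ [0.8, 1.6) ⇒ out
candidate 3: (m,n)=(-1,-5) → π∥ = -1-5·τ ≈ -13.07107, π⊥ = -1-5·τ' ≈ 1.07107 ∈ [0.8, 1.6) ⇒ IN Λ
candidate 4: (m,n)=(2,-4) → π∥ = 2-4·τ ≈ -7.65685, π⊥ = 2-4·τ' ≈ 3.65685 ∉ [0.8, 1.6) ⇒ out

1, 3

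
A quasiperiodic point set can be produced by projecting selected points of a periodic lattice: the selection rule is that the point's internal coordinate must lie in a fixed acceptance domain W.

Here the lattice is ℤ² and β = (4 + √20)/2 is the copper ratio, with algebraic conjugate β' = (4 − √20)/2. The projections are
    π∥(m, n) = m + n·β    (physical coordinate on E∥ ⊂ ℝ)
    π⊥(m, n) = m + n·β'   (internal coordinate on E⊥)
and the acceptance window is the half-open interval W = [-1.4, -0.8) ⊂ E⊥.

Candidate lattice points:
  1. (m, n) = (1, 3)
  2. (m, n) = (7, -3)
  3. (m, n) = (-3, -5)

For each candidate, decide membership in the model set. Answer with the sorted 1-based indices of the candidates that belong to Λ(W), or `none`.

Compute β' = (4−√20)/2 = -0.236068, so π⊥(m,n) = m -0.236068·n.
[1] lift (1,3): star map gives 0.291796; window check -1.4 ≤ 0.291796 < -0.8 is false → out
[2] lift (7,-3): star map gives 7.708204; window check -1.4 ≤ 7.708204 < -0.8 is false → out
[3] lift (-3,-5): star map gives -1.819660; window check -1.4 ≤ -1.819660 < -0.8 is false → out

none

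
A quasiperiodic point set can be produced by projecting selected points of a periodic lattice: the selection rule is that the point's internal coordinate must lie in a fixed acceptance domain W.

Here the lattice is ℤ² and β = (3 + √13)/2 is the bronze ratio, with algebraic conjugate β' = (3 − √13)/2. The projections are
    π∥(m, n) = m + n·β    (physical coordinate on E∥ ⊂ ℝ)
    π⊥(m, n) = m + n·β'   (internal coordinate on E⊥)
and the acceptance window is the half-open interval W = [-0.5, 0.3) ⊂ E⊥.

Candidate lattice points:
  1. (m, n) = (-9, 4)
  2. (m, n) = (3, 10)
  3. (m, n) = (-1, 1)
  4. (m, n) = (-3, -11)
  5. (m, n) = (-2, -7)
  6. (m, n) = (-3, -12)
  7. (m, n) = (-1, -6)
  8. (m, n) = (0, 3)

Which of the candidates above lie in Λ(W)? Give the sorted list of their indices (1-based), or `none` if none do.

Compute β' = (3−√13)/2 = -0.30278, so π⊥(m,n) = m -0.30278·n.
candidate 1: (m,n)=(-9,4) → π∥ = -9+4·β ≈ 4.21110, π⊥ = -9+4·β' ≈ -10.21110 ∉ [-0.5, 0.3) ⇒ out
candidate 2: (m,n)=(3,10) → π∥ = 3+10·β ≈ 36.02776, π⊥ = 3+10·β' ≈ -0.02776 ∈ [-0.5, 0.3) ⇒ IN Λ
candidate 3: (m,n)=(-1,1) → π∥ = -1+1·β ≈ 2.30278, π⊥ = -1+1·β' ≈ -1.30278 ∉ [-0.5, 0.3) ⇒ out
candidate 4: (m,n)=(-3,-11) → π∥ = -3-11·β ≈ -39.33053, π⊥ = -3-11·β' ≈ 0.33053 ∉ [-0.5, 0.3) ⇒ out
candidate 5: (m,n)=(-2,-7) → π∥ = -2-7·β ≈ -25.11943, π⊥ = -2-7·β' ≈ 0.11943 ∈ [-0.5, 0.3) ⇒ IN Λ
candidate 6: (m,n)=(-3,-12) → π∥ = -3-12·β ≈ -42.63331, π⊥ = -3-12·β' ≈ 0.63331 ∉ [-0.5, 0.3) ⇒ out
candidate 7: (m,n)=(-1,-6) → π∥ = -1-6·β ≈ -20.81665, π⊥ = -1-6·β' ≈ 0.81665 ∉ [-0.5, 0.3) ⇒ out
candidate 8: (m,n)=(0,3) → π∥ = 0+3·β ≈ 9.90833, π⊥ = 0+3·β' ≈ -0.90833 ∉ [-0.5, 0.3) ⇒ out

2, 5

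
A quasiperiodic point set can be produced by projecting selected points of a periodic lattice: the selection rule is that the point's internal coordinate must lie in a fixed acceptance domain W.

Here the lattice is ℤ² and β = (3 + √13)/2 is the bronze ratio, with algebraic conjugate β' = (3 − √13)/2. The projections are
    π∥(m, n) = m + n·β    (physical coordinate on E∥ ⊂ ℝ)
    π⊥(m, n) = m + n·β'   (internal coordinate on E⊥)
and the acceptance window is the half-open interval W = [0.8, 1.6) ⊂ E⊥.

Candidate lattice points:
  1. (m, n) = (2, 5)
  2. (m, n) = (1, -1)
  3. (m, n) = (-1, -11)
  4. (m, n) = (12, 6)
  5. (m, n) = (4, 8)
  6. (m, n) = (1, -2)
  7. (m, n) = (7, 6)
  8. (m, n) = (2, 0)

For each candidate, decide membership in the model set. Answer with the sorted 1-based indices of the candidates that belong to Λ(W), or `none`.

Numerically β ≈ 3.3028 and β' = −1/β ≈ -0.3028.
#1 (2,5): internal coord 2 + (5)·β' = +0.4861; +0.4861 ∉ [0.8, 1.6) → out
#2 (1,-1): internal coord 1 + (-1)·β' = +1.3028; +1.3028 ∈ [0.8, 1.6) → IN Λ
#3 (-1,-11): internal coord -1 + (-11)·β' = +2.3305; +2.3305 ∉ [0.8, 1.6) → out
#4 (12,6): internal coord 12 + (6)·β' = +10.1833; +10.1833 ∉ [0.8, 1.6) → out
#5 (4,8): internal coord 4 + (8)·β' = +1.5778; +1.5778 ∈ [0.8, 1.6) → IN Λ
#6 (1,-2): internal coord 1 + (-2)·β' = +1.6056; +1.6056 ∉ [0.8, 1.6) → out
#7 (7,6): internal coord 7 + (6)·β' = +5.1833; +5.1833 ∉ [0.8, 1.6) → out
#8 (2,0): internal coord 2 + (0)·β' = +2.0000; +2.0000 ∉ [0.8, 1.6) → out

2, 5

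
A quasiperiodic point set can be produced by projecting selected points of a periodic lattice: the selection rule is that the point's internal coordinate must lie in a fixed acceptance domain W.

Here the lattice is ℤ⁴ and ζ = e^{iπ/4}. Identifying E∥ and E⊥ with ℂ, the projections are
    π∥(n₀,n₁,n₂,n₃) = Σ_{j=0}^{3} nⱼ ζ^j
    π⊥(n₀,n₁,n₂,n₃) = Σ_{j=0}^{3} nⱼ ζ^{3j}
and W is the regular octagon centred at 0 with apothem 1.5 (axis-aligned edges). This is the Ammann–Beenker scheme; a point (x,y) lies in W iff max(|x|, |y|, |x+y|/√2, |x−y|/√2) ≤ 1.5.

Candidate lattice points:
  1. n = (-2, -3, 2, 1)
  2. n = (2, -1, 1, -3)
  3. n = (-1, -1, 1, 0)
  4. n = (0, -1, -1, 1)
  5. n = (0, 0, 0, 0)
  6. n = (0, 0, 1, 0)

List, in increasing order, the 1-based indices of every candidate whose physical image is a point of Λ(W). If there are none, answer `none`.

5, 6

π⊥(n) = n₀ + n₁ζ³ + n₂ζ⁶ + n₃ζ⁹ where ζ = e^{iπ/4}.
candidate 1: n = (-2, -3, 2, 1) → π⊥ ≈ (+0.82843, -3.41421); max(|x|,|y|,|x±y|/√2) = 3.41421 > 1.5 ⇒ ∉ W
candidate 2: n = (2, -1, 1, -3) → π⊥ ≈ (+0.58579, -3.82843); max(|x|,|y|,|x±y|/√2) = 3.82843 > 1.5 ⇒ ∉ W
candidate 3: n = (-1, -1, 1, 0) → π⊥ ≈ (-0.29289, -1.70711); max(|x|,|y|,|x±y|/√2) = 1.70711 > 1.5 ⇒ ∉ W
candidate 4: n = (0, -1, -1, 1) → π⊥ ≈ (+1.41421, +1.00000); max(|x|,|y|,|x±y|/√2) = 1.70711 > 1.5 ⇒ ∉ W
candidate 5: n = (0, 0, 0, 0) → π⊥ ≈ (+0.00000, +0.00000); max(|x|,|y|,|x±y|/√2) = 0.00000 ≤ 1.5 ⇒ ∈ W
candidate 6: n = (0, 0, 1, 0) → π⊥ ≈ (+0.00000, -1.00000); max(|x|,|y|,|x±y|/√2) = 1.00000 ≤ 1.5 ⇒ ∈ W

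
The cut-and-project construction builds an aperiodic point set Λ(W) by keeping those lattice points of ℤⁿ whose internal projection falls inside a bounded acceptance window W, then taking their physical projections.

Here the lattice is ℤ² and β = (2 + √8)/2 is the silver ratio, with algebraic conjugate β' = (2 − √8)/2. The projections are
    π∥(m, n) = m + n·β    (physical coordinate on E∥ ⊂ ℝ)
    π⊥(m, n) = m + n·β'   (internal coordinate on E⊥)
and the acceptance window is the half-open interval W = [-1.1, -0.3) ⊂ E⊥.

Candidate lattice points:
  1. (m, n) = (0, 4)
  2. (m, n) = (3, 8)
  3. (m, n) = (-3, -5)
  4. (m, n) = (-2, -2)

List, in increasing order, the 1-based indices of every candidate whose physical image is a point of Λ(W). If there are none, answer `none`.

2, 3

Numerically β ≈ 2.4142 and β' = −1/β ≈ -0.4142.
[1] lift (0,4): star map gives -1.6569; window check -1.1 ≤ -1.6569 < -0.3 is false → out
[2] lift (3,8): star map gives -0.3137; window check -1.1 ≤ -0.3137 < -0.3 is true → IN Λ
[3] lift (-3,-5): star map gives -0.9289; window check -1.1 ≤ -0.9289 < -0.3 is true → IN Λ
[4] lift (-2,-2): star map gives -1.1716; window check -1.1 ≤ -1.1716 < -0.3 is false → out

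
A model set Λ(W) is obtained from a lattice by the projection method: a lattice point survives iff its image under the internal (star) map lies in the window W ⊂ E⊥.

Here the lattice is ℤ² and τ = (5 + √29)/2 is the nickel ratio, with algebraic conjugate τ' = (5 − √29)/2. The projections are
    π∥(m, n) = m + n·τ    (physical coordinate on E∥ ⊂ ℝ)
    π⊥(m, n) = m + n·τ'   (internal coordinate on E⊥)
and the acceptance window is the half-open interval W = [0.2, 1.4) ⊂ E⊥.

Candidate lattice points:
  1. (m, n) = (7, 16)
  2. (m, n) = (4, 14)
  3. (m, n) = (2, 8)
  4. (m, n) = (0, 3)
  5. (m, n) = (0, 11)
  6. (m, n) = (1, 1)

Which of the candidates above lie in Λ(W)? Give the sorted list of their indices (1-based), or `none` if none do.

2, 3, 6

Numerically τ ≈ 5.192582 and τ' = −1/τ ≈ -0.192582.
[1] lift (7,16): star map gives 3.918682; window check 0.2 ≤ 3.918682 < 1.4 is false → out
[2] lift (4,14): star map gives 1.303846; window check 0.2 ≤ 1.303846 < 1.4 is true → IN Λ
[3] lift (2,8): star map gives 0.459341; window check 0.2 ≤ 0.459341 < 1.4 is true → IN Λ
[4] lift (0,3): star map gives -0.577747; window check 0.2 ≤ -0.577747 < 1.4 is false → out
[5] lift (0,11): star map gives -2.118406; window check 0.2 ≤ -2.118406 < 1.4 is false → out
[6] lift (1,1): star map gives 0.807418; window check 0.2 ≤ 0.807418 < 1.4 is true → IN Λ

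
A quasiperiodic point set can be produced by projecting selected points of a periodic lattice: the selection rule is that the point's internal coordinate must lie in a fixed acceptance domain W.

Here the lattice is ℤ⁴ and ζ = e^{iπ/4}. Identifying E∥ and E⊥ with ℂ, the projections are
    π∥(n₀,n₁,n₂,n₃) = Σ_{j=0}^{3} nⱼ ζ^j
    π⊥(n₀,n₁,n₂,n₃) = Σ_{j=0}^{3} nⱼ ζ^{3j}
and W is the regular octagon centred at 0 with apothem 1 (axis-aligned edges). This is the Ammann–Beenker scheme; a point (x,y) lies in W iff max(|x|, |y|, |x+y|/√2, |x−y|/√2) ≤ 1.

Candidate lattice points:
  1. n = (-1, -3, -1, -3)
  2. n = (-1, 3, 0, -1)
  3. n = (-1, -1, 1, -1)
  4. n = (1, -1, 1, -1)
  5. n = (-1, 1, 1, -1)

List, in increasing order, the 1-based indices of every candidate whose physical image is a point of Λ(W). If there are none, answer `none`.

none

Internal map: ζ^{3j} for j=0..3 gives (1,0), (−√2/2,√2/2), (0,−1), (√2/2,√2/2).
candidate 1: n = (-1, -3, -1, -3) → π⊥ ≈ (-1.000000, -3.242641); max(|x|,|y|,|x±y|/√2) = 3.242641 > 1 ⇒ ∉ W
candidate 2: n = (-1, 3, 0, -1) → π⊥ ≈ (-3.828427, +1.414214); max(|x|,|y|,|x±y|/√2) = 3.828427 > 1 ⇒ ∉ W
candidate 3: n = (-1, -1, 1, -1) → π⊥ ≈ (-1.000000, -2.414214); max(|x|,|y|,|x±y|/√2) = 2.414214 > 1 ⇒ ∉ W
candidate 4: n = (1, -1, 1, -1) → π⊥ ≈ (+1.000000, -2.414214); max(|x|,|y|,|x±y|/√2) = 2.414214 > 1 ⇒ ∉ W
candidate 5: n = (-1, 1, 1, -1) → π⊥ ≈ (-2.414214, -1.000000); max(|x|,|y|,|x±y|/√2) = 2.414214 > 1 ⇒ ∉ W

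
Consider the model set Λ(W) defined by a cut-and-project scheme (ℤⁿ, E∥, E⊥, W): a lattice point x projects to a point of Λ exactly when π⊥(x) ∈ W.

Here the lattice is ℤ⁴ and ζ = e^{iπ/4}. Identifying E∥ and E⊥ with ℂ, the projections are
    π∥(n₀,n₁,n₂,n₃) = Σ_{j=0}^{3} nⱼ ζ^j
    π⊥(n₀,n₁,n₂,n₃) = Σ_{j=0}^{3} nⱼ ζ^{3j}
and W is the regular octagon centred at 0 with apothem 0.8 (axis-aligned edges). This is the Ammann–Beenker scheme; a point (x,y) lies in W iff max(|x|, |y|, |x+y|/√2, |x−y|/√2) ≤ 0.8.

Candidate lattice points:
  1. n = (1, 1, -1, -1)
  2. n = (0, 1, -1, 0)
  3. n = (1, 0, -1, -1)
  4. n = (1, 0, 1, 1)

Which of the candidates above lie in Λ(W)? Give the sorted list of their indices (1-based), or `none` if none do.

π⊥(n) = n₀ + n₁ζ³ + n₂ζ⁶ + n₃ζ⁹ where ζ = e^{iπ/4}.
candidate 1: n = (1, 1, -1, -1) → π⊥ ≈ (-0.414214, +1.000000); max(|x|,|y|,|x±y|/√2) = 1.000000 > 0.8 ⇒ ∉ W
candidate 2: n = (0, 1, -1, 0) → π⊥ ≈ (-0.707107, +1.707107); max(|x|,|y|,|x±y|/√2) = 1.707107 > 0.8 ⇒ ∉ W
candidate 3: n = (1, 0, -1, -1) → π⊥ ≈ (+0.292893, +0.292893); max(|x|,|y|,|x±y|/√2) = 0.414214 ≤ 0.8 ⇒ ∈ W
candidate 4: n = (1, 0, 1, 1) → π⊥ ≈ (+1.707107, -0.292893); max(|x|,|y|,|x±y|/√2) = 1.707107 > 0.8 ⇒ ∉ W

3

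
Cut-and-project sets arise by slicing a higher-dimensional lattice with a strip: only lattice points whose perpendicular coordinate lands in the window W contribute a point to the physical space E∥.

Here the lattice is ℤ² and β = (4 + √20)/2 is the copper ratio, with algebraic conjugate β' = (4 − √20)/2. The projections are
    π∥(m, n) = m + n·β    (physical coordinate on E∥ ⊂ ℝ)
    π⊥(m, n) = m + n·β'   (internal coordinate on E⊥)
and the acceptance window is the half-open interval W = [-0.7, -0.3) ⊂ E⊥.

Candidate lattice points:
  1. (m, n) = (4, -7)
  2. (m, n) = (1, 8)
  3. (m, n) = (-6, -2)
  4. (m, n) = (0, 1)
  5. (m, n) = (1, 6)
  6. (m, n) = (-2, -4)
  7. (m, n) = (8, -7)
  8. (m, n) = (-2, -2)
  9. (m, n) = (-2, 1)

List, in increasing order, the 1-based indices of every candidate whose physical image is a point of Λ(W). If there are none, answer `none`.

Numerically β ≈ 4.236068 and β' = −1/β ≈ -0.236068.
candidate 1: (m,n)=(4,-7) → π∥ = 4-7·β ≈ -25.652476, π⊥ = 4-7·β' ≈ 5.652476 ∉ [-0.7, -0.3) ⇒ out
candidate 2: (m,n)=(1,8) → π∥ = 1+8·β ≈ 34.888544, π⊥ = 1+8·β' ≈ -0.888544 ∉ [-0.7, -0.3) ⇒ out
candidate 3: (m,n)=(-6,-2) → π∥ = -6-2·β ≈ -14.472136, π⊥ = -6-2·β' ≈ -5.527864 ∉ [-0.7, -0.3) ⇒ out
candidate 4: (m,n)=(0,1) → π∥ = 0+1·β ≈ 4.236068, π⊥ = 0+1·β' ≈ -0.236068 ∉ [-0.7, -0.3) ⇒ out
candidate 5: (m,n)=(1,6) → π∥ = 1+6·β ≈ 26.416408, π⊥ = 1+6·β' ≈ -0.416408 ∈ [-0.7, -0.3) ⇒ IN Λ
candidate 6: (m,n)=(-2,-4) → π∥ = -2-4·β ≈ -18.944272, π⊥ = -2-4·β' ≈ -1.055728 ∉ [-0.7, -0.3) ⇒ out
candidate 7: (m,n)=(8,-7) → π∥ = 8-7·β ≈ -21.652476, π⊥ = 8-7·β' ≈ 9.652476 ∉ [-0.7, -0.3) ⇒ out
candidate 8: (m,n)=(-2,-2) → π∥ = -2-2·β ≈ -10.472136, π⊥ = -2-2·β' ≈ -1.527864 ∉ [-0.7, -0.3) ⇒ out
candidate 9: (m,n)=(-2,1) → π∥ = -2+1·β ≈ 2.236068, π⊥ = -2+1·β' ≈ -2.236068 ∉ [-0.7, -0.3) ⇒ out

5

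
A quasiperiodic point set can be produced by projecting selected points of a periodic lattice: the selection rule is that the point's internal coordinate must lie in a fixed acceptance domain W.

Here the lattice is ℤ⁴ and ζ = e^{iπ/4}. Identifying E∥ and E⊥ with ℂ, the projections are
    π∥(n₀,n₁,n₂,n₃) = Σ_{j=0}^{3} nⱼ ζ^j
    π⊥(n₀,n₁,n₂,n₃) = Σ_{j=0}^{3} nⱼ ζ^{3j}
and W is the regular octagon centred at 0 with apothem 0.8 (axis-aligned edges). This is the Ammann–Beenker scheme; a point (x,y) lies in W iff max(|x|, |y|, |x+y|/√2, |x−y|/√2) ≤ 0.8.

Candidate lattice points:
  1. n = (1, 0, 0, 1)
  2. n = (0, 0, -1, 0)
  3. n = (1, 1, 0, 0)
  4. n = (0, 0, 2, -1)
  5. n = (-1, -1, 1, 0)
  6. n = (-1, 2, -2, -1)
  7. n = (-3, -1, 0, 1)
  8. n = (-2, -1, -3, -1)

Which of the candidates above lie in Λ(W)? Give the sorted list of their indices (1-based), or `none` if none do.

3

π⊥(n) = n₀ + n₁ζ³ + n₂ζ⁶ + n₃ζ⁹ where ζ = e^{iπ/4}.
#1 (1, 0, 0, 1): internal (1.707107, 0.707107); octagon support 1.707107 vs apothem 0.8 → ∉ W
#2 (0, 0, -1, 0): internal (0.000000, 1.000000); octagon support 1.000000 vs apothem 0.8 → ∉ W
#3 (1, 1, 0, 0): internal (0.292893, 0.707107); octagon support 0.707107 vs apothem 0.8 → ∈ W
#4 (0, 0, 2, -1): internal (-0.707107, -2.707107); octagon support 2.707107 vs apothem 0.8 → ∉ W
#5 (-1, -1, 1, 0): internal (-0.292893, -1.707107); octagon support 1.707107 vs apothem 0.8 → ∉ W
#6 (-1, 2, -2, -1): internal (-3.121320, 2.707107); octagon support 4.121320 vs apothem 0.8 → ∉ W
#7 (-3, -1, 0, 1): internal (-1.585786, 0.000000); octagon support 1.585786 vs apothem 0.8 → ∉ W
#8 (-2, -1, -3, -1): internal (-2.000000, 1.585786); octagon support 2.535534 vs apothem 0.8 → ∉ W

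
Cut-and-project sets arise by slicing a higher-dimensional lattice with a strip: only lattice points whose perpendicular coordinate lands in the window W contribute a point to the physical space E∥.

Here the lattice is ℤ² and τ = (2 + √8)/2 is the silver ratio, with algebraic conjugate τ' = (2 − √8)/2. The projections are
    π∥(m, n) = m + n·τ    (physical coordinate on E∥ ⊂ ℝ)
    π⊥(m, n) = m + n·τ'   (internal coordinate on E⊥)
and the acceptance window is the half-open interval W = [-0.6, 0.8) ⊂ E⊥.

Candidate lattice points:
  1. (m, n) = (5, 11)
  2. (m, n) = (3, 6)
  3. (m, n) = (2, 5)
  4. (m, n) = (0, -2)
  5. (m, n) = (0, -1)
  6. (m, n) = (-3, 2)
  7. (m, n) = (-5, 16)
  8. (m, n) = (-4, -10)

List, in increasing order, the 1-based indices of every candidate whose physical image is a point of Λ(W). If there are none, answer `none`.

Compute τ' = (2−√8)/2 = -0.414214, so π⊥(m,n) = m -0.414214·n.
[1] lift (5,11): star map gives 0.443651; window check -0.6 ≤ 0.443651 < 0.8 is true → IN Λ
[2] lift (3,6): star map gives 0.514719; window check -0.6 ≤ 0.514719 < 0.8 is true → IN Λ
[3] lift (2,5): star map gives -0.071068; window check -0.6 ≤ -0.071068 < 0.8 is true → IN Λ
[4] lift (0,-2): star map gives 0.828427; window check -0.6 ≤ 0.828427 < 0.8 is false → out
[5] lift (0,-1): star map gives 0.414214; window check -0.6 ≤ 0.414214 < 0.8 is true → IN Λ
[6] lift (-3,2): star map gives -3.828427; window check -0.6 ≤ -3.828427 < 0.8 is false → out
[7] lift (-5,16): star map gives -11.627417; window check -0.6 ≤ -11.627417 < 0.8 is false → out
[8] lift (-4,-10): star map gives 0.142136; window check -0.6 ≤ 0.142136 < 0.8 is true → IN Λ

1, 2, 3, 5, 8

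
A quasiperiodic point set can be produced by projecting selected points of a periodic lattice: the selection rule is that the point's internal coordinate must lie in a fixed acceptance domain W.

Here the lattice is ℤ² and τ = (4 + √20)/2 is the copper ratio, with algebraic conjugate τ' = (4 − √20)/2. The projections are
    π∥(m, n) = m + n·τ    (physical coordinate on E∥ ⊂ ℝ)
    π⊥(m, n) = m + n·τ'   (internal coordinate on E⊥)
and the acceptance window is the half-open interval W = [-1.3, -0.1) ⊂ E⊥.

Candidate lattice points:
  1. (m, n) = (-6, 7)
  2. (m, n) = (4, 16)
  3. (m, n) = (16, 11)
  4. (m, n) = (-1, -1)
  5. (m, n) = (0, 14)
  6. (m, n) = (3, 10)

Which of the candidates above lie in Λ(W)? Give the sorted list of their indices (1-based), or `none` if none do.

4

Compute τ' = (4−√20)/2 = -0.236068, so π⊥(m,n) = m -0.236068·n.
[1] lift (-6,7): star map gives -7.652476; window check -1.3 ≤ -7.652476 < -0.1 is false → out
[2] lift (4,16): star map gives 0.222912; window check -1.3 ≤ 0.222912 < -0.1 is false → out
[3] lift (16,11): star map gives 13.403252; window check -1.3 ≤ 13.403252 < -0.1 is false → out
[4] lift (-1,-1): star map gives -0.763932; window check -1.3 ≤ -0.763932 < -0.1 is true → IN Λ
[5] lift (0,14): star map gives -3.304952; window check -1.3 ≤ -3.304952 < -0.1 is false → out
[6] lift (3,10): star map gives 0.639320; window check -1.3 ≤ 0.639320 < -0.1 is false → out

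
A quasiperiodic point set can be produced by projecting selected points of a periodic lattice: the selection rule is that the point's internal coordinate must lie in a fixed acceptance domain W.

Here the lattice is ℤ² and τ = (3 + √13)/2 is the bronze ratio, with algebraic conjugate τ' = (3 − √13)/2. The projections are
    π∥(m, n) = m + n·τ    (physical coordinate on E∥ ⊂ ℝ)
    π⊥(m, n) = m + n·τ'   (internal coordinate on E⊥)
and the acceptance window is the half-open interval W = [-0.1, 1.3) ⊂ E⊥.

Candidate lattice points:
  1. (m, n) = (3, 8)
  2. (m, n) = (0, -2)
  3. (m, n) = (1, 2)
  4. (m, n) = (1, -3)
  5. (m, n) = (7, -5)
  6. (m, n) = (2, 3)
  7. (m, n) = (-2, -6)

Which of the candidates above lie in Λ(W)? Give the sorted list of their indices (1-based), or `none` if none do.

τ' = (3−√13)/2 ≈ -0.3028.
#1 (3,8): internal coord 3 + (8)·τ' = +0.5778; +0.5778 ∈ [-0.1, 1.3) → IN Λ
#2 (0,-2): internal coord 0 + (-2)·τ' = +0.6056; +0.6056 ∈ [-0.1, 1.3) → IN Λ
#3 (1,2): internal coord 1 + (2)·τ' = +0.3944; +0.3944 ∈ [-0.1, 1.3) → IN Λ
#4 (1,-3): internal coord 1 + (-3)·τ' = +1.9083; +1.9083 ∉ [-0.1, 1.3) → out
#5 (7,-5): internal coord 7 + (-5)·τ' = +8.5139; +8.5139 ∉ [-0.1, 1.3) → out
#6 (2,3): internal coord 2 + (3)·τ' = +1.0917; +1.0917 ∈ [-0.1, 1.3) → IN Λ
#7 (-2,-6): internal coord -2 + (-6)·τ' = -0.1833; -0.1833 ∉ [-0.1, 1.3) → out

1, 2, 3, 6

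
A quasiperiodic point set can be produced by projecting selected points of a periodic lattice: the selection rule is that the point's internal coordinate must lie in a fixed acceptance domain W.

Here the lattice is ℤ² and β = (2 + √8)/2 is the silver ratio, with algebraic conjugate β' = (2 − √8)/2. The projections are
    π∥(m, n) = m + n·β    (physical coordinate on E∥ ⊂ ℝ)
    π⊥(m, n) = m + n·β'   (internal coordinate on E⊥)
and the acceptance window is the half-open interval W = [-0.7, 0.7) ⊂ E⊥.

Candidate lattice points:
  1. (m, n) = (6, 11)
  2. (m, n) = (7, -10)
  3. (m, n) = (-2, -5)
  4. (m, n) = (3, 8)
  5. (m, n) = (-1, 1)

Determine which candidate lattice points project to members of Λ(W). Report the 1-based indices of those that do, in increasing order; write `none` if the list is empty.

3, 4

Numerically β ≈ 2.4142 and β' = −1/β ≈ -0.4142.
candidate 1: (m,n)=(6,11) → π∥ = 6+11·β ≈ 32.5563, π⊥ = 6+11·β' ≈ 1.4437 ∉ [-0.7, 0.7) ⇒ out
candidate 2: (m,n)=(7,-10) → π∥ = 7-10·β ≈ -17.1421, π⊥ = 7-10·β' ≈ 11.1421 ∉ [-0.7, 0.7) ⇒ out
candidate 3: (m,n)=(-2,-5) → π∥ = -2-5·β ≈ -14.0711, π⊥ = -2-5·β' ≈ 0.0711 ∈ [-0.7, 0.7) ⇒ IN Λ
candidate 4: (m,n)=(3,8) → π∥ = 3+8·β ≈ 22.3137, π⊥ = 3+8·β' ≈ -0.3137 ∈ [-0.7, 0.7) ⇒ IN Λ
candidate 5: (m,n)=(-1,1) → π∥ = -1+1·β ≈ 1.4142, π⊥ = -1+1·β' ≈ -1.4142 ∉ [-0.7, 0.7) ⇒ out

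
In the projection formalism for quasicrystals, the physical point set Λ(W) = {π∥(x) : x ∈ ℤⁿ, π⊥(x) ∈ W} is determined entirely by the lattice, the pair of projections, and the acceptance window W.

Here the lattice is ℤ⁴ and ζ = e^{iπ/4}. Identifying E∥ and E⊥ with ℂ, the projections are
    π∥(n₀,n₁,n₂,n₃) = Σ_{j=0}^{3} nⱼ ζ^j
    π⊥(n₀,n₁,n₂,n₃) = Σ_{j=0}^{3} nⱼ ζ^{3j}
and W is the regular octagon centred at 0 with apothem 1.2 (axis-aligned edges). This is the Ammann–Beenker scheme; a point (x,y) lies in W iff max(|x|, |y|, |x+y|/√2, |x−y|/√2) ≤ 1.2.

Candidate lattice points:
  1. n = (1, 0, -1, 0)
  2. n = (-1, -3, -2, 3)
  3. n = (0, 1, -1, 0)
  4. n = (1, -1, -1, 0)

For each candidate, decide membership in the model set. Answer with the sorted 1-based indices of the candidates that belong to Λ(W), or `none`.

none

With ζ = e^{iπ/4} the internal vectors are ζ^0,ζ^3,ζ^6,ζ^9.
candidate 1: n = (1, 0, -1, 0) → π⊥ ≈ (+1.000000, +1.000000); max(|x|,|y|,|x±y|/√2) = 1.414214 > 1.2 ⇒ ∉ W
candidate 2: n = (-1, -3, -2, 3) → π⊥ ≈ (+3.242641, +2.000000); max(|x|,|y|,|x±y|/√2) = 3.707107 > 1.2 ⇒ ∉ W
candidate 3: n = (0, 1, -1, 0) → π⊥ ≈ (-0.707107, +1.707107); max(|x|,|y|,|x±y|/√2) = 1.707107 > 1.2 ⇒ ∉ W
candidate 4: n = (1, -1, -1, 0) → π⊥ ≈ (+1.707107, +0.292893); max(|x|,|y|,|x±y|/√2) = 1.707107 > 1.2 ⇒ ∉ W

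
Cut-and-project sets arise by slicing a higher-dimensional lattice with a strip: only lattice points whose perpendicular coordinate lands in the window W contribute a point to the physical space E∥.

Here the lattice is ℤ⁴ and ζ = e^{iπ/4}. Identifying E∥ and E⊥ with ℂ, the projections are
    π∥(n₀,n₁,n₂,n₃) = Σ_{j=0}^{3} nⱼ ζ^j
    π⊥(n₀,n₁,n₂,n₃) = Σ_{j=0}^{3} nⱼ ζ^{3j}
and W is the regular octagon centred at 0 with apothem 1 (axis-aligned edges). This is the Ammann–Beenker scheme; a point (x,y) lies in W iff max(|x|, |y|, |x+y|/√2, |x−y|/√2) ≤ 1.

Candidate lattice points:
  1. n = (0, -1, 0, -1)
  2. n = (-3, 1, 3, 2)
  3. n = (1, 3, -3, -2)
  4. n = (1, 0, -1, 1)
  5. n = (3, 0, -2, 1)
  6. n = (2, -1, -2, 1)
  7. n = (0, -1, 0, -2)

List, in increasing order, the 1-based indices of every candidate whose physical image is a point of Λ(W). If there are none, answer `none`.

π⊥(n) = n₀ + n₁ζ³ + n₂ζ⁶ + n₃ζ⁹ where ζ = e^{iπ/4}.
#1 (0, -1, 0, -1): internal (0.0000, -1.4142); octagon support 1.4142 vs apothem 1 → ∉ W
#2 (-3, 1, 3, 2): internal (-2.2929, -0.8787); octagon support 2.2929 vs apothem 1 → ∉ W
#3 (1, 3, -3, -2): internal (-2.5355, 3.7071); octagon support 4.4142 vs apothem 1 → ∉ W
#4 (1, 0, -1, 1): internal (1.7071, 1.7071); octagon support 2.4142 vs apothem 1 → ∉ W
#5 (3, 0, -2, 1): internal (3.7071, 2.7071); octagon support 4.5355 vs apothem 1 → ∉ W
#6 (2, -1, -2, 1): internal (3.4142, 2.0000); octagon support 3.8284 vs apothem 1 → ∉ W
#7 (0, -1, 0, -2): internal (-0.7071, -2.1213); octagon support 2.1213 vs apothem 1 → ∉ W

none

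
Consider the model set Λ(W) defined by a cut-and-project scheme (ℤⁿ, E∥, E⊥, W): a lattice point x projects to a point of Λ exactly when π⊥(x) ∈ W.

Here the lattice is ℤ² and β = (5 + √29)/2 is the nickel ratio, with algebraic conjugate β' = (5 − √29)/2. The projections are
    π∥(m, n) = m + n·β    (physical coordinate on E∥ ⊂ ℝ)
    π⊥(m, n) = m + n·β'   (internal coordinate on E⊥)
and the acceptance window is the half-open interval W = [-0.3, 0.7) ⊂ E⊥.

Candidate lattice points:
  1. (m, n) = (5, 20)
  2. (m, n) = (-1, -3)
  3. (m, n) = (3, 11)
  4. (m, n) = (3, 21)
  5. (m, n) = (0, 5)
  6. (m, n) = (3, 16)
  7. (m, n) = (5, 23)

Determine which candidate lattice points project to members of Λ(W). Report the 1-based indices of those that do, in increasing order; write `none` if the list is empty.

6, 7

Compute β' = (5−√29)/2 = -0.192582, so π⊥(m,n) = m -0.192582·n.
#1 (5,20): internal coord 5 + (20)·β' = +1.148352; +1.148352 ∉ [-0.3, 0.7) → out
#2 (-1,-3): internal coord -1 + (-3)·β' = -0.422253; -0.422253 ∉ [-0.3, 0.7) → out
#3 (3,11): internal coord 3 + (11)·β' = +0.881594; +0.881594 ∉ [-0.3, 0.7) → out
#4 (3,21): internal coord 3 + (21)·β' = -1.044230; -1.044230 ∉ [-0.3, 0.7) → out
#5 (0,5): internal coord 0 + (5)·β' = -0.962912; -0.962912 ∉ [-0.3, 0.7) → out
#6 (3,16): internal coord 3 + (16)·β' = -0.081318; -0.081318 ∈ [-0.3, 0.7) → IN Λ
#7 (5,23): internal coord 5 + (23)·β' = +0.570605; +0.570605 ∈ [-0.3, 0.7) → IN Λ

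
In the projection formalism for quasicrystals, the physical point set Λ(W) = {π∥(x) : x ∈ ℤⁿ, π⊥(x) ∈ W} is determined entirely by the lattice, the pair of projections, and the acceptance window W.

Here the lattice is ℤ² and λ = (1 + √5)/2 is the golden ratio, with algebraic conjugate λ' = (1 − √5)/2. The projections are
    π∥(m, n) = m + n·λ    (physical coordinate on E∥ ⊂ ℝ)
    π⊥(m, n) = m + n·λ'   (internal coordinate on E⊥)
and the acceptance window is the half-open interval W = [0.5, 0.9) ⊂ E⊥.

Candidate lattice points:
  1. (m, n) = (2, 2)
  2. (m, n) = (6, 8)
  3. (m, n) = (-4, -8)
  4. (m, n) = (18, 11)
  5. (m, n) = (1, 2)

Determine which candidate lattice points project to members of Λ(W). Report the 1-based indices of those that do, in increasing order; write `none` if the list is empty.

1

Compute λ' = (1−√5)/2 = -0.618034, so π⊥(m,n) = m -0.618034·n.
[1] lift (2,2): star map gives 0.763932; window check 0.5 ≤ 0.763932 < 0.9 is true → IN Λ
[2] lift (6,8): star map gives 1.055728; window check 0.5 ≤ 1.055728 < 0.9 is false → out
[3] lift (-4,-8): star map gives 0.944272; window check 0.5 ≤ 0.944272 < 0.9 is false → out
[4] lift (18,11): star map gives 11.201626; window check 0.5 ≤ 11.201626 < 0.9 is false → out
[5] lift (1,2): star map gives -0.236068; window check 0.5 ≤ -0.236068 < 0.9 is false → out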